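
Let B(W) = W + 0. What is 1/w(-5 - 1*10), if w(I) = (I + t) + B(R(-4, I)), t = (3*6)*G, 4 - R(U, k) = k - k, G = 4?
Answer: 1/61 ≈ 0.016393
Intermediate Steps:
R(U, k) = 4 (R(U, k) = 4 - (k - k) = 4 - 1*0 = 4 + 0 = 4)
t = 72 (t = (3*6)*4 = 18*4 = 72)
B(W) = W
w(I) = 76 + I (w(I) = (I + 72) + 4 = (72 + I) + 4 = 76 + I)
1/w(-5 - 1*10) = 1/(76 + (-5 - 1*10)) = 1/(76 + (-5 - 10)) = 1/(76 - 15) = 1/61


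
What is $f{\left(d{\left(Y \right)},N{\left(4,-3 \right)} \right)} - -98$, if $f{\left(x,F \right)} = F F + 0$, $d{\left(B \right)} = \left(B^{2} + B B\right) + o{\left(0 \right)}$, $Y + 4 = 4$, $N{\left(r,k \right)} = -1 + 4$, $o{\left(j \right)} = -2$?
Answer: $107$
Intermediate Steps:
$N{\left(r,k \right)} = 3$
$Y = 0$ ($Y = -4 + 4 = 0$)
$d{\left(B \right)} = -2 + 2 B^{2}$ ($d{\left(B \right)} = \left(B^{2} + B B\right) - 2 = \left(B^{2} + B^{2}\right) - 2 = 2 B^{2} - 2 = -2 + 2 B^{2}$)
$f{\left(x,F \right)} = F^{2}$ ($f{\left(x,F \right)} = F^{2} + 0 = F^{2}$)
$f{\left(d{\left(Y \right)},N{\left(4,-3 \right)} \right)} - -98 = 3^{2} - -98 = 9 + 98 = 107$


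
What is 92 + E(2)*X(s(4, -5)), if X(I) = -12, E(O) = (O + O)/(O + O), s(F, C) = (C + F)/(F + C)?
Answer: 80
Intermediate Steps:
s(F, C) = 1 (s(F, C) = (C + F)/(C + F) = 1)
E(O) = 1 (E(O) = (2*O)/((2*O)) = (2*O)*(1/(2*O)) = 1)
92 + E(2)*X(s(4, -5)) = 92 + 1*(-12) = 92 - 12 = 80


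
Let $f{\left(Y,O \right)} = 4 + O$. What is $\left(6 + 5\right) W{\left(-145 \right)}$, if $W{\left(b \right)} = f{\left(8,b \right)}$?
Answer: $-1551$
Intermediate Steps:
$W{\left(b \right)} = 4 + b$
$\left(6 + 5\right) W{\left(-145 \right)} = \left(6 + 5\right) \left(4 - 145\right) = 11 \left(-141\right) = -1551$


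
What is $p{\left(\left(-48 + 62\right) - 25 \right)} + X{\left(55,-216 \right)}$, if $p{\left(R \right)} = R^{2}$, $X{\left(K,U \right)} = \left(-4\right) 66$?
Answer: $-143$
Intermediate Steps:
$X{\left(K,U \right)} = -264$
$p{\left(\left(-48 + 62\right) - 25 \right)} + X{\left(55,-216 \right)} = \left(\left(-48 + 62\right) - 25\right)^{2} - 264 = \left(14 - 25\right)^{2} - 264 = \left(-11\right)^{2} - 264 = 121 - 264 = -143$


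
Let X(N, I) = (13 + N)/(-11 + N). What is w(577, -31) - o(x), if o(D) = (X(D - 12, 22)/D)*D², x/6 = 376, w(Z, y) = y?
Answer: -5161015/2233 ≈ -2311.2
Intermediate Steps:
X(N, I) = (13 + N)/(-11 + N)
x = 2256 (x = 6*376 = 2256)
o(D) = D*(1 + D)/(-23 + D) (o(D) = (((13 + (D - 12))/(-11 + (D - 12)))/D)*D² = (((13 + (-12 + D))/(-11 + (-12 + D)))/D)*D² = (((1 + D)/(-23 + D))/D)*D² = ((1 + D)/(D*(-23 + D)))*D² = D*(1 + D)/(-23 + D))
w(577, -31) - o(x) = -31 - 2256*(1 + 2256)/(-23 + 2256) = -31 - 2256*2257/2233 = -31 - 1*5091792/2233 = -31 - 5091792/2233 = -5161015/2233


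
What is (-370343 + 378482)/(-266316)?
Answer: -2713/88772 ≈ -0.030561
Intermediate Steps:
(-370343 + 378482)/(-266316) = 8139*(-1/266316) = -2713/88772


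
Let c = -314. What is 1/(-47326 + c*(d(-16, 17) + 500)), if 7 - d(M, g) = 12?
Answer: -1/202756 ≈ -4.9320e-6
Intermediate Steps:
d(M, g) = -5 (d(M, g) = 7 - 1*12 = 7 - 12 = -5)
1/(-47326 + c*(d(-16, 17) + 500)) = 1/(-47326 - 314*(-5 + 500)) = 1/(-47326 - 314*495) = 1/(-47326 - 155430) = 1/(-202756) = -1/202756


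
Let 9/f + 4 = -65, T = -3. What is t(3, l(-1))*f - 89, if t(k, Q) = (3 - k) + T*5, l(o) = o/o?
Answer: -2002/23 ≈ -87.043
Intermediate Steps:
f = -3/23 (f = 9/(-4 - 65) = 9/(-69) = 9*(-1/69) = -3/23 ≈ -0.13043)
l(o) = 1
t(k, Q) = -12 - k (t(k, Q) = (3 - k) - 3*5 = (3 - k) - 15 = -12 - k)
t(3, l(-1))*f - 89 = (-12 - 1*3)*(-3/23) - 89 = (-12 - 3)*(-3/23) - 89 = -15*(-3/23) - 89 = 45/23 - 89 = -2002/23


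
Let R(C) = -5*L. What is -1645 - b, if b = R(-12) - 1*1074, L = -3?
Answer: -586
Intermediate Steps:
R(C) = 15 (R(C) = -5*(-3) = 15)
b = -1059 (b = 15 - 1*1074 = 15 - 1074 = -1059)
-1645 - b = -1645 - 1*(-1059) = -1645 + 1059 = -586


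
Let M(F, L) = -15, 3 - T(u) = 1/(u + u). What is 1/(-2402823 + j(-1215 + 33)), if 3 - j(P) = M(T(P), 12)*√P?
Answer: -26698/64150491315 - I*√1182/384902947890 ≈ -4.1618e-7 - 8.9322e-11*I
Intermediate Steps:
T(u) = 3 - 1/(2*u) (T(u) = 3 - 1/(u + u) = 3 - 1/(2*u))
j(P) = 3 + 15*√P (j(P) = 3 - (-15)*√P = 3 + 15*√P)
1/(-2402823 + j(-1215 + 33)) = 1/(-2402823 + (3 + 15*√(-1215 + 33))) = 1/(-2402823 + (3 + 15*√(-1182))) = 1/(-2402823 + (3 + 15*(I*√1182))) = 1/(-2402823 + (3 + 15*I*√1182)) = 1/(-2402820 + 15*I*√1182)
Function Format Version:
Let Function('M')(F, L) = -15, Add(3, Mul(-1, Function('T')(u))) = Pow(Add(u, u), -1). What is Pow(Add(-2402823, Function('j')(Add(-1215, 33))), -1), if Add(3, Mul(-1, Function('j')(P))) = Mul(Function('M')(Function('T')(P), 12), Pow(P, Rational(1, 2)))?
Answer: Add(Rational(-26698, 64150491315), Mul(Rational(-1, 384902947890), I, Pow(1182, Rational(1, 2)))) ≈ Add(-4.1618e-7, Mul(-8.9322e-11, I))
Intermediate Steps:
Function('T')(u) = Add(3, Mul(Rational(-1, 2), Pow(u, -1))) (Function('T')(u) = Add(3, Mul(-1, Pow(Add(u, u), -1))) = Add(3, Mul(-1, Pow(Mul(2, u), -1))) = Add(3, Mul(-1, Mul(Rational(1, 2), Pow(u, -1)))) = Add(3, Mul(Rational(-1, 2), Pow(u, -1))))
Function('j')(P) = Add(3, Mul(15, Pow(P, Rational(1, 2)))) (Function('j')(P) = Add(3, Mul(-1, Mul(-15, Pow(P, Rational(1, 2))))) = Add(3, Mul(15, Pow(P, Rational(1, 2)))))
Pow(Add(-2402823, Function('j')(Add(-1215, 33))), -1) = Pow(Add(-2402823, Add(3, Mul(15, Pow(Add(-1215, 33), Rational(1, 2))))), -1) = Pow(Add(-2402823, Add(3, Mul(15, Pow(-1182, Rational(1, 2))))), -1) = Pow(Add(-2402823, Add(3, Mul(15, Mul(I, Pow(1182, Rational(1, 2)))))), -1) = Pow(Add(-2402823, Add(3, Mul(15, I, Pow(1182, Rational(1, 2))))), -1) = Pow(Add(-2402820, Mul(15, I, Pow(1182, Rational(1, 2)))), -1)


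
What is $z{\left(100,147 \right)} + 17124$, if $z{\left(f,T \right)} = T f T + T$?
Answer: $2178171$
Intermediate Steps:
$z{\left(f,T \right)} = T + f T^{2}$ ($z{\left(f,T \right)} = f T^{2} + T = T + f T^{2}$)
$z{\left(100,147 \right)} + 17124 = 147 \left(1 + 147 \cdot 100\right) + 17124 = 147 \left(1 + 14700\right) + 17124 = 147 \cdot 14701 + 17124 = 2161047 + 17124 = 2178171$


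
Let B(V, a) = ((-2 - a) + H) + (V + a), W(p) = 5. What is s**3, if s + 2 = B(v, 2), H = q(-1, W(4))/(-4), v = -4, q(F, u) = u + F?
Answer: -729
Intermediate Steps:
q(F, u) = F + u
H = -1 (H = (-1 + 5)/(-4) = 4*(-1/4) = -1)
B(V, a) = -3 + V (B(V, a) = ((-2 - a) - 1) + (V + a) = (-3 - a) + (V + a) = -3 + V)
s = -9 (s = -2 + (-3 - 4) = -2 - 7 = -9)
s**3 = (-9)**3 = -729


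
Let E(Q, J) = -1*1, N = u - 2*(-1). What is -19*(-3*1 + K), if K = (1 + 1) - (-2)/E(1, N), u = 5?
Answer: 57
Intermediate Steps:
N = 7 (N = 5 - 2*(-1) = 5 + 2 = 7)
E(Q, J) = -1
K = 0 (K = (1 + 1) - (-2)/(-1) = 2 - (-2)*(-1) = 2 - 1*2 = 2 - 2 = 0)
-19*(-3*1 + K) = -19*(-3*1 + 0) = -19*(-3 + 0) = -19*(-3) = 57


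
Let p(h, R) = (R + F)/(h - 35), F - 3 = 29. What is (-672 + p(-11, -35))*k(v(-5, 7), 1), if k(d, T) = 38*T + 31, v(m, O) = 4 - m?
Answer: -92727/2 ≈ -46364.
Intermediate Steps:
F = 32 (F = 3 + 29 = 32)
p(h, R) = (32 + R)/(-35 + h) (p(h, R) = (R + 32)/(h - 35) = (32 + R)/(-35 + h))
k(d, T) = 31 + 38*T
(-672 + p(-11, -35))*k(v(-5, 7), 1) = (-672 + (32 - 35)/(-35 - 11))*(31 + 38*1) = (-672 - 3/(-46))*(31 + 38) = (-672 - 1/46*(-3))*69 = (-672 + 3/46)*69 = -30909/46*69 = -92727/2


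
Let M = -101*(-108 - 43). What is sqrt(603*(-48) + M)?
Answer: I*sqrt(13693) ≈ 117.02*I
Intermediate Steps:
M = 15251 (M = -101*(-151) = 15251)
sqrt(603*(-48) + M) = sqrt(603*(-48) + 15251) = sqrt(-28944 + 15251) = sqrt(-13693) = I*sqrt(13693)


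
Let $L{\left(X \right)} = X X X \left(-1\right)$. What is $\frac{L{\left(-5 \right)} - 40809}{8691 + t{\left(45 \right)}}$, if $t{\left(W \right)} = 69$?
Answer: $- \frac{10171}{2190} \approx -4.6443$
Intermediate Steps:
$L{\left(X \right)} = - X^{3}$ ($L{\left(X \right)} = X^{2} X \left(-1\right) = X^{3} \left(-1\right) = - X^{3}$)
$\frac{L{\left(-5 \right)} - 40809}{8691 + t{\left(45 \right)}} = \frac{- \left(-5\right)^{3} - 40809}{8691 + 69} = \frac{\left(-1\right) \left(-125\right) - 40809}{8760} = \left(125 - 40809\right) \frac{1}{8760} = \left(-40684\right) \frac{1}{8760} = - \frac{10171}{2190}$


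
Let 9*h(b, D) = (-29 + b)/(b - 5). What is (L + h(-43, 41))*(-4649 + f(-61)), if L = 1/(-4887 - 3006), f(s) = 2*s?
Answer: -12542959/15786 ≈ -794.56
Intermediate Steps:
h(b, D) = (-29 + b)/(9*(-5 + b)) (h(b, D) = ((-29 + b)/(b - 5))/9 = ((-29 + b)/(-5 + b))/9 = (-29 + b)/(9*(-5 + b)))
L = -1/7893 (L = 1/(-7893) = -1/7893 ≈ -0.00012669)
(L + h(-43, 41))*(-4649 + f(-61)) = (-1/7893 + (-29 - 43)/(9*(-5 - 43)))*(-4649 + 2*(-61)) = (-1/7893 + (⅑)*(-72)/(-48))*(-4649 - 122) = (-1/7893 + (⅑)*(-1/48)*(-72))*(-4771) = (-1/7893 + ⅙)*(-4771) = (2629/15786)*(-4771) = -12542959/15786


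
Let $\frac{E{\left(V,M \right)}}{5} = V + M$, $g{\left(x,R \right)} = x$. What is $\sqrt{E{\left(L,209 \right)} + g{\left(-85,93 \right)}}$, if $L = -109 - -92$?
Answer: $5 \sqrt{35} \approx 29.58$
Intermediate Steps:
$L = -17$ ($L = -109 + 92 = -17$)
$E{\left(V,M \right)} = 5 M + 5 V$ ($E{\left(V,M \right)} = 5 \left(V + M\right) = 5 \left(M + V\right) = 5 M + 5 V$)
$\sqrt{E{\left(L,209 \right)} + g{\left(-85,93 \right)}} = \sqrt{\left(5 \cdot 209 + 5 \left(-17\right)\right) - 85} = \sqrt{\left(1045 - 85\right) - 85} = \sqrt{960 - 85} = \sqrt{875} = 5 \sqrt{35}$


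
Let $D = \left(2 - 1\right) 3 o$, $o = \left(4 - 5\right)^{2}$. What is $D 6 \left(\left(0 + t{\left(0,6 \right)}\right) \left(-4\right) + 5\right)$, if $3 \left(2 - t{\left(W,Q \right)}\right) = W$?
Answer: $-54$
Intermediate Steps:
$t{\left(W,Q \right)} = 2 - \frac{W}{3}$
$o = 1$ ($o = \left(-1\right)^{2} = 1$)
$D = 3$ ($D = \left(2 - 1\right) 3 \cdot 1 = 1 \cdot 3 \cdot 1 = 3 \cdot 1 = 3$)
$D 6 \left(\left(0 + t{\left(0,6 \right)}\right) \left(-4\right) + 5\right) = 3 \cdot 6 \left(\left(0 + \left(2 - 0\right)\right) \left(-4\right) + 5\right) = 3 \cdot 6 \left(\left(0 + \left(2 + 0\right)\right) \left(-4\right) + 5\right) = 3 \cdot 6 \left(\left(0 + 2\right) \left(-4\right) + 5\right) = 3 \cdot 6 \left(2 \left(-4\right) + 5\right) = 3 \cdot 6 \left(-8 + 5\right) = 3 \cdot 6 \left(-3\right) = 3 \left(-18\right) = -54$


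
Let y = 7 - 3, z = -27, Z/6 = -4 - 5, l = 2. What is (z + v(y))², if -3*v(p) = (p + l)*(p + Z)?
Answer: 5329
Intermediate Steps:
Z = -54 (Z = 6*(-4 - 5) = 6*(-9) = -54)
y = 4
v(p) = -(-54 + p)*(2 + p)/3 (v(p) = -(p + 2)*(p - 54)/3 = -(2 + p)*(-54 + p)/3 = -(-54 + p)*(2 + p)/3)
(z + v(y))² = (-27 + (36 - ⅓*4² + (52/3)*4))² = (-27 + (36 - ⅓*16 + 208/3))² = (-27 + (36 - 16/3 + 208/3))² = (-27 + 100)² = 73² = 5329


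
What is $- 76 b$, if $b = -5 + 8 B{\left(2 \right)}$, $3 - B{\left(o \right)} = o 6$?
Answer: $5852$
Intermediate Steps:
$B{\left(o \right)} = 3 - 6 o$ ($B{\left(o \right)} = 3 - o 6 = 3 - 6 o$)
$b = -77$ ($b = -5 + 8 \left(3 - 12\right) = -5 + 8 \left(-9\right) = -5 - 72 = -77$)
$- 76 b = \left(-76\right) \left(-77\right) = 5852$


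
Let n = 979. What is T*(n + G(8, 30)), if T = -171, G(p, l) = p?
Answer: -168777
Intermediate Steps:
T*(n + G(8, 30)) = -171*(979 + 8) = -171*987 = -168777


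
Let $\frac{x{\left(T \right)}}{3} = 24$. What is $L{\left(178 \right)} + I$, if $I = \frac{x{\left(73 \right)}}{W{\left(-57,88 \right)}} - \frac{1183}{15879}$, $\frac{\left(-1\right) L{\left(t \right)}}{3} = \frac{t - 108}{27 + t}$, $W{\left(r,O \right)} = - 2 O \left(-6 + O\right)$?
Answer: $- \frac{31621435}{28645716} \approx -1.1039$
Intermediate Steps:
$x{\left(T \right)} = 72$ ($x{\left(T \right)} = 3 \cdot 24 = 72$)
$W{\left(r,O \right)} = - 2 O \left(-6 + O\right)$
$L{\left(t \right)} = - \frac{3 \left(-108 + t\right)}{27 + t}$ ($L{\left(t \right)} = - 3 \frac{t - 108}{27 + t} = - 3 \frac{-108 + t}{27 + t} = - \frac{3 \left(-108 + t\right)}{27 + t}$)
$I = - \frac{2277043}{28645716}$ ($I = \frac{72}{2 \cdot 88 \left(6 - 88\right)} - \frac{1183}{15879} = \frac{72}{2 \cdot 88 \left(-82\right)} - \frac{1183}{15879} = \frac{72}{-14432} - \frac{1183}{15879} = 72 \left(- \frac{1}{14432}\right) - \frac{1183}{15879} = - \frac{9}{1804} - \frac{1183}{15879} = - \frac{2277043}{28645716} \approx -0.07949$)
$L{\left(178 \right)} + I = \frac{3 \left(108 - 178\right)}{27 + 178} - \frac{2277043}{28645716} = \frac{3 \left(108 - 178\right)}{205} - \frac{2277043}{28645716} = 3 \cdot \frac{1}{205} \left(-70\right) - \frac{2277043}{28645716} = - \frac{42}{41} - \frac{2277043}{28645716} = - \frac{31621435}{28645716}$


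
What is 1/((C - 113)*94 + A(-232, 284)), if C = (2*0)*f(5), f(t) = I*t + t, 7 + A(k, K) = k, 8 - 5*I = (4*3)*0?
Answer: -1/10861 ≈ -9.2073e-5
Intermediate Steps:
I = 8/5 (I = 8/5 - 4*3*0/5 = 8/5 - 12*0/5 = 8/5 - ⅕*0 = 8/5 + 0 = 8/5 ≈ 1.6000)
A(k, K) = -7 + k
f(t) = 13*t/5 (f(t) = 8*t/5 + t = 13*t/5)
C = 0 (C = (2*0)*((13/5)*5) = 0*13 = 0)
1/((C - 113)*94 + A(-232, 284)) = 1/((0 - 113)*94 + (-7 - 232)) = 1/(-113*94 - 239) = 1/(-10622 - 239) = 1/(-10861) = -1/10861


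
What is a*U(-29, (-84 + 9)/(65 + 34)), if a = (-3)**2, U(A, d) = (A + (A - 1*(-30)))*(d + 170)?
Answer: -469140/11 ≈ -42649.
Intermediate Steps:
U(A, d) = (30 + 2*A)*(170 + d) (U(A, d) = (A + (A + 30))*(170 + d) = (A + (30 + A))*(170 + d) = (30 + 2*A)*(170 + d))
a = 9
a*U(-29, (-84 + 9)/(65 + 34)) = 9*(5100 + 30*((-84 + 9)/(65 + 34)) + 340*(-29) + 2*(-29)*((-84 + 9)/(65 + 34))) = 9*(5100 + 30*(-75/99) - 9860 + 2*(-29)*(-75/99)) = 9*(5100 + 30*(-75*1/99) - 9860 + 2*(-29)*(-75*1/99)) = 9*(5100 + 30*(-25/33) - 9860 + 2*(-29)*(-25/33)) = 9*(5100 - 250/11 - 9860 + 1450/33) = 9*(-156380/33) = -469140/11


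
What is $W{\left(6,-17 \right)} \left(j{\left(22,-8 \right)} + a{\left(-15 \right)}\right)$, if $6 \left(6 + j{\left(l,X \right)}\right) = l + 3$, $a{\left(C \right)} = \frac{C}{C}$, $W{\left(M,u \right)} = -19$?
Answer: $\frac{95}{6} \approx 15.833$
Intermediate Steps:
$a{\left(C \right)} = 1$
$j{\left(l,X \right)} = - \frac{11}{2} + \frac{l}{6}$ ($j{\left(l,X \right)} = -6 + \frac{l + 3}{6} = -6 + \frac{3 + l}{6} = -6 + \left(\frac{1}{2} + \frac{l}{6}\right) = - \frac{11}{2} + \frac{l}{6}$)
$W{\left(6,-17 \right)} \left(j{\left(22,-8 \right)} + a{\left(-15 \right)}\right) = - 19 \left(\left(- \frac{11}{2} + \frac{1}{6} \cdot 22\right) + 1\right) = - 19 \left(\left(- \frac{11}{2} + \frac{11}{3}\right) + 1\right) = - 19 \left(- \frac{11}{6} + 1\right) = \left(-19\right) \left(- \frac{5}{6}\right) = \frac{95}{6}$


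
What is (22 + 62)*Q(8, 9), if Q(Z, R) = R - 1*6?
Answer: 252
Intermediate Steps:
Q(Z, R) = -6 + R (Q(Z, R) = R - 6 = -6 + R)
(22 + 62)*Q(8, 9) = (22 + 62)*(-6 + 9) = 84*3 = 252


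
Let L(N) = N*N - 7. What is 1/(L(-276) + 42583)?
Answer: 1/118752 ≈ 8.4209e-6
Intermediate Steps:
L(N) = -7 + N² (L(N) = N² - 7 = -7 + N²)
1/(L(-276) + 42583) = 1/((-7 + (-276)²) + 42583) = 1/((-7 + 76176) + 42583) = 1/(76169 + 42583) = 1/118752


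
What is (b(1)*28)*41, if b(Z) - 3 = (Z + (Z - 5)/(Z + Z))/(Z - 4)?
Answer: 11480/3 ≈ 3826.7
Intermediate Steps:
b(Z) = 3 + (Z + (-5 + Z)/(2*Z))/(-4 + Z) (b(Z) = 3 + (Z + (Z - 5)/(Z + Z))/(Z - 4) = 3 + (Z + (-5 + Z)/((2*Z)))/(-4 + Z) = 3 + (Z + (-5 + Z)*(1/(2*Z)))/(-4 + Z) = 3 + (Z + (-5 + Z)/(2*Z))/(-4 + Z))
(b(1)*28)*41 = (((1/2)*(-5 - 23*1 + 8*1**2)/(1*(-4 + 1)))*28)*41 = (((1/2)*1*(-5 - 23 + 8*1)/(-3))*28)*41 = (((1/2)*1*(-1/3)*(-5 - 23 + 8))*28)*41 = (((1/2)*1*(-1/3)*(-20))*28)*41 = ((10/3)*28)*41 = (280/3)*41 = 11480/3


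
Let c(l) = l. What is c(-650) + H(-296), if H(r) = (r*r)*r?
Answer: -25934986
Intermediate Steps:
H(r) = r³ (H(r) = r²*r = r³)
c(-650) + H(-296) = -650 + (-296)³ = -650 - 25934336 = -25934986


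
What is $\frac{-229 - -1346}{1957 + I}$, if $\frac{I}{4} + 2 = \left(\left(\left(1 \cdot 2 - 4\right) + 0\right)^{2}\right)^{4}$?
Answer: $\frac{1117}{2973} \approx 0.37571$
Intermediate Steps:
$I = 1016$ ($I = -8 + 4 \left(\left(\left(1 \cdot 2 - 4\right) + 0\right)^{2}\right)^{4} = -8 + 4 \left(\left(\left(2 - 4\right) + 0\right)^{2}\right)^{4} = -8 + 4 \left(\left(-2 + 0\right)^{2}\right)^{4} = -8 + 4 \left(\left(-2\right)^{2}\right)^{4} = -8 + 4 \cdot 4^{4} = -8 + 4 \cdot 256 = -8 + 1024 = 1016$)
$\frac{-229 - -1346}{1957 + I} = \frac{-229 - -1346}{1957 + 1016} = \frac{-229 + 1346}{2973} = 1117 \cdot \frac{1}{2973} = \frac{1117}{2973}$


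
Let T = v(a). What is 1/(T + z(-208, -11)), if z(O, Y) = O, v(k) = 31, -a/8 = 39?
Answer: -1/177 ≈ -0.0056497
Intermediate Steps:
a = -312 (a = -8*39 = -312)
T = 31
1/(T + z(-208, -11)) = 1/(31 - 208) = 1/(-177) = -1/177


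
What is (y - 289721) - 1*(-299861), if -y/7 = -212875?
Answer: 1500265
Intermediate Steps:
y = 1490125 (y = -7*(-212875) = 1490125)
(y - 289721) - 1*(-299861) = (1490125 - 289721) - 1*(-299861) = 1200404 + 299861 = 1500265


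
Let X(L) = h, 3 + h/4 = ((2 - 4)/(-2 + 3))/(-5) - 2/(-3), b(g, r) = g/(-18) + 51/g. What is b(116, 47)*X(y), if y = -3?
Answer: 6269/135 ≈ 46.437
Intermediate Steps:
b(g, r) = 51/g - g/18 (b(g, r) = g*(-1/18) + 51/g = -g/18 + 51/g = 51/g - g/18)
h = -116/15 (h = -12 + 4*(((2 - 4)/(-2 + 3))/(-5) - 2/(-3)) = -12 + 4*(-2/1*(-⅕) - 2*(-⅓)) = -12 + 4*(-2*1*(-⅕) + ⅔) = -12 + 4*(-2*(-⅕) + ⅔) = -12 + 4*(⅖ + ⅔) = -12 + 4*(16/15) = -12 + 64/15 = -116/15 ≈ -7.7333)
X(L) = -116/15
b(116, 47)*X(y) = (51/116 - 1/18*116)*(-116/15) = (51*(1/116) - 58/9)*(-116/15) = (51/116 - 58/9)*(-116/15) = -6269/1044*(-116/15) = 6269/135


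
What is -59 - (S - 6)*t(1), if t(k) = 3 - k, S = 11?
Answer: -69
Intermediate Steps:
-59 - (S - 6)*t(1) = -59 - (11 - 6)*(3 - 1*1) = -59 - 5*(3 - 1) = -59 - 5*2 = -59 - 1*10 = -59 - 10 = -69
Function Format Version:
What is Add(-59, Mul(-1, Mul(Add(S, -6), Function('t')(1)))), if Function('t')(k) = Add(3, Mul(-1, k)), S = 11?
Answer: -69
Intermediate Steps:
Add(-59, Mul(-1, Mul(Add(S, -6), Function('t')(1)))) = Add(-59, Mul(-1, Mul(Add(11, -6), Add(3, Mul(-1, 1))))) = Add(-59, Mul(-1, Mul(5, Add(3, -1)))) = Add(-59, Mul(-1, Mul(5, 2))) = Add(-59, Mul(-1, 10)) = Add(-59, -10) = -69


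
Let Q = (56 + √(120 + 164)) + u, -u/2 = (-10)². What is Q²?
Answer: 21020 - 576*√71 ≈ 16167.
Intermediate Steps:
u = -200 (u = -2*(-10)² = -2*100 = -200)
Q = -144 + 2*√71 (Q = (56 + √(120 + 164)) - 200 = (56 + √284) - 200 = (56 + 2*√71) - 200 = -144 + 2*√71 ≈ -127.15)
Q² = (-144 + 2*√71)²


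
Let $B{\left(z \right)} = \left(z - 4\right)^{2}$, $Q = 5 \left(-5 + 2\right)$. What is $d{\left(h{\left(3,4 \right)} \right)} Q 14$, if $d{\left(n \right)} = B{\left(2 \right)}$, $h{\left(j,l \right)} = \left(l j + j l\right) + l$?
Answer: $-840$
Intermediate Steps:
$h{\left(j,l \right)} = l + 2 j l$ ($h{\left(j,l \right)} = \left(j l + j l\right) + l = 2 j l + l = l + 2 j l$)
$Q = -15$ ($Q = 5 \left(-3\right) = -15$)
$B{\left(z \right)} = \left(-4 + z\right)^{2}$
$d{\left(n \right)} = 4$ ($d{\left(n \right)} = \left(-4 + 2\right)^{2} = \left(-2\right)^{2} = 4$)
$d{\left(h{\left(3,4 \right)} \right)} Q 14 = 4 \left(-15\right) 14 = \left(-60\right) 14 = -840$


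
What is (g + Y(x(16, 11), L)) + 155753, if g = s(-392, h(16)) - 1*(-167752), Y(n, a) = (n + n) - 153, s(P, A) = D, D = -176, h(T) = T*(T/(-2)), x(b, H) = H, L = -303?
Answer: 323198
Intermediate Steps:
h(T) = -T²/2 (h(T) = T*(T*(-½)) = T*(-T/2) = -T²/2)
s(P, A) = -176
Y(n, a) = -153 + 2*n (Y(n, a) = 2*n - 153 = -153 + 2*n)
g = 167576 (g = -176 - 1*(-167752) = -176 + 167752 = 167576)
(g + Y(x(16, 11), L)) + 155753 = (167576 + (-153 + 2*11)) + 155753 = (167576 + (-153 + 22)) + 155753 = (167576 - 131) + 155753 = 167445 + 155753 = 323198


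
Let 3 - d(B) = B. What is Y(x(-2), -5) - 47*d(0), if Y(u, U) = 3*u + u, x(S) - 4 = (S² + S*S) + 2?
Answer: -85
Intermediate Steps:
d(B) = 3 - B
x(S) = 6 + 2*S² (x(S) = 4 + ((S² + S*S) + 2) = 4 + ((S² + S²) + 2) = 4 + (2*S² + 2) = 4 + (2 + 2*S²) = 6 + 2*S²)
Y(u, U) = 4*u
Y(x(-2), -5) - 47*d(0) = 4*(6 + 2*(-2)²) - 47*(3 - 1*0) = 4*(6 + 2*4) - 47*(3 + 0) = 4*(6 + 8) - 47*3 = 4*14 - 141 = 56 - 141 = -85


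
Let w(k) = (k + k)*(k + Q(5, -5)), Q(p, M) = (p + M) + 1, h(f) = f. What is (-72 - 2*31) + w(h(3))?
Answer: -110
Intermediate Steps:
Q(p, M) = 1 + M + p (Q(p, M) = (M + p) + 1 = 1 + M + p)
w(k) = 2*k*(1 + k) (w(k) = (k + k)*(k + (1 - 5 + 5)) = (2*k)*(k + 1) = (2*k)*(1 + k) = 2*k*(1 + k))
(-72 - 2*31) + w(h(3)) = (-72 - 2*31) + 2*3*(1 + 3) = (-72 - 62) + 2*3*4 = -134 + 24 = -110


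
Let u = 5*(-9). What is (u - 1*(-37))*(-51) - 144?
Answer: 264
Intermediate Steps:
u = -45
(u - 1*(-37))*(-51) - 144 = (-45 - 1*(-37))*(-51) - 144 = (-45 + 37)*(-51) - 144 = -8*(-51) - 144 = 408 - 144 = 264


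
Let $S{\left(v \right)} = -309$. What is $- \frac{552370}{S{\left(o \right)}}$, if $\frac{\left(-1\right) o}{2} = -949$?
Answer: $\frac{552370}{309} \approx 1787.6$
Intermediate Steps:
$o = 1898$ ($o = \left(-2\right) \left(-949\right) = 1898$)
$- \frac{552370}{S{\left(o \right)}} = - \frac{552370}{-309} = \left(-552370\right) \left(- \frac{1}{309}\right) = \frac{552370}{309}$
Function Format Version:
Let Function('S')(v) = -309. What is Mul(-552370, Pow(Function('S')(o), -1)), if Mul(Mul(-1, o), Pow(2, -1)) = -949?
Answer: Rational(552370, 309) ≈ 1787.6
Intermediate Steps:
o = 1898 (o = Mul(-2, -949) = 1898)
Mul(-552370, Pow(Function('S')(o), -1)) = Mul(-552370, Pow(-309, -1)) = Mul(-552370, Rational(-1, 309)) = Rational(552370, 309)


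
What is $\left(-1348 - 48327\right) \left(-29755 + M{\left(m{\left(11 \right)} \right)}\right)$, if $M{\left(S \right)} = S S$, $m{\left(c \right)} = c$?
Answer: $1472068950$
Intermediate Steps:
$M{\left(S \right)} = S^{2}$
$\left(-1348 - 48327\right) \left(-29755 + M{\left(m{\left(11 \right)} \right)}\right) = \left(-1348 - 48327\right) \left(-29755 + 11^{2}\right) = - 49675 \left(-29755 + 121\right) = \left(-49675\right) \left(-29634\right) = 1472068950$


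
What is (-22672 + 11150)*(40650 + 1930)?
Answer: -490606760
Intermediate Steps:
(-22672 + 11150)*(40650 + 1930) = -11522*42580 = -490606760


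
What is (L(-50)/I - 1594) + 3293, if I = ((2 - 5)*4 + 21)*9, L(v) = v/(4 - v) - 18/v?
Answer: 92892443/54675 ≈ 1699.0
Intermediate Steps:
L(v) = -18/v + v/(4 - v)
I = 81 (I = (-3*4 + 21)*9 = (-12 + 21)*9 = 9*9 = 81)
(L(-50)/I - 1594) + 3293 = (((72 - 1*(-50)² - 18*(-50))/((-50)*(-4 - 50)))/81 - 1594) + 3293 = (-1/50*(72 - 1*2500 + 900)/(-54)*(1/81) - 1594) + 3293 = (-1/50*(-1/54)*(72 - 2500 + 900)*(1/81) - 1594) + 3293 = (-1/50*(-1/54)*(-1528)*(1/81) - 1594) + 3293 = (-382/675*1/81 - 1594) + 3293 = (-382/54675 - 1594) + 3293 = -87152332/54675 + 3293 = 92892443/54675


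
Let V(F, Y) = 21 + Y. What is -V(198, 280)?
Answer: -301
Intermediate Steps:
-V(198, 280) = -(21 + 280) = -1*301 = -301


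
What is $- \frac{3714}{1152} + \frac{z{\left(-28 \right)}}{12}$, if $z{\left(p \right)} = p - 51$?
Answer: $- \frac{1883}{192} \approx -9.8073$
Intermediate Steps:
$z{\left(p \right)} = -51 + p$
$- \frac{3714}{1152} + \frac{z{\left(-28 \right)}}{12} = - \frac{3714}{1152} + \frac{-51 - 28}{12} = \left(-3714\right) \frac{1}{1152} - \frac{79}{12} = - \frac{619}{192} - \frac{79}{12} = - \frac{1883}{192}$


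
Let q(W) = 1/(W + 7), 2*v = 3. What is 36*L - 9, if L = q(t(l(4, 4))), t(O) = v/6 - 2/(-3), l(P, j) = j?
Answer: -423/95 ≈ -4.4526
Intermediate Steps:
v = 3/2 (v = (1/2)*3 = 3/2 ≈ 1.5000)
t(O) = 11/12 (t(O) = (3/2)/6 - 2/(-3) = (3/2)*(1/6) - 2*(-1/3) = 1/4 + 2/3 = 11/12)
q(W) = 1/(7 + W)
L = 12/95 (L = 1/(7 + 11/12) = 1/(95/12) = 12/95 ≈ 0.12632)
36*L - 9 = 36*(12/95) - 9 = 432/95 - 9 = -423/95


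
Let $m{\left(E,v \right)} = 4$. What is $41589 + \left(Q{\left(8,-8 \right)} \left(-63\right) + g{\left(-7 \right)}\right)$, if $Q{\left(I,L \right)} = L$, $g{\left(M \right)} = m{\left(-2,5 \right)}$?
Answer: $42097$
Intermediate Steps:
$g{\left(M \right)} = 4$
$41589 + \left(Q{\left(8,-8 \right)} \left(-63\right) + g{\left(-7 \right)}\right) = 41589 + \left(\left(-8\right) \left(-63\right) + 4\right) = 41589 + \left(504 + 4\right) = 41589 + 508 = 42097$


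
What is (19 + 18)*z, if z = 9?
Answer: 333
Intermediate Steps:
(19 + 18)*z = (19 + 18)*9 = 37*9 = 333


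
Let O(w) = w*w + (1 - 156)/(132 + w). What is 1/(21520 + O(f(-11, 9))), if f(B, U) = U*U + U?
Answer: 222/6575485 ≈ 3.3762e-5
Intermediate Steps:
f(B, U) = U + U**2 (f(B, U) = U**2 + U = U + U**2)
O(w) = w**2 - 155/(132 + w)
1/(21520 + O(f(-11, 9))) = 1/(21520 + (-155 + (9*(1 + 9))**3 + 132*(9*(1 + 9))**2)/(132 + 9*(1 + 9))) = 1/(21520 + (-155 + (9*10)**3 + 132*(9*10)**2)/(132 + 9*10)) = 1/(21520 + (-155 + 90**3 + 132*90**2)/(132 + 90)) = 1/(21520 + (-155 + 729000 + 132*8100)/222) = 1/(21520 + (-155 + 729000 + 1069200)/222) = 1/(21520 + (1/222)*1798045) = 1/(21520 + 1798045/222) = 1/(6575485/222) = 222/6575485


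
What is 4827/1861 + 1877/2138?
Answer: 13813223/3978818 ≈ 3.4717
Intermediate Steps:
4827/1861 + 1877/2138 = 13813223/3978818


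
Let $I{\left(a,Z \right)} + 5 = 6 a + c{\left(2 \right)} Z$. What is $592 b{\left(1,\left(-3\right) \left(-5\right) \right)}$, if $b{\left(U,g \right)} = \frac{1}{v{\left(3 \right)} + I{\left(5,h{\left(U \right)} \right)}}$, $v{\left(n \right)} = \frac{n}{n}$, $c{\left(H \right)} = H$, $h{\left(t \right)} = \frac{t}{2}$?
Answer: $\frac{592}{27} \approx 21.926$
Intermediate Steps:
$h{\left(t \right)} = \frac{t}{2}$ ($h{\left(t \right)} = t \frac{1}{2} = \frac{t}{2}$)
$v{\left(n \right)} = 1$
$I{\left(a,Z \right)} = -5 + 2 Z + 6 a$ ($I{\left(a,Z \right)} = -5 + \left(6 a + 2 Z\right) = -5 + \left(2 Z + 6 a\right) = -5 + 2 Z + 6 a$)
$b{\left(U,g \right)} = \frac{1}{26 + U}$ ($b{\left(U,g \right)} = \frac{1}{1 + \left(-5 + 2 \frac{U}{2} + 6 \cdot 5\right)} = \frac{1}{1 + \left(-5 + U + 30\right)} = \frac{1}{1 + \left(25 + U\right)} = \frac{1}{26 + U}$)
$592 b{\left(1,\left(-3\right) \left(-5\right) \right)} = \frac{592}{26 + 1} = \frac{592}{27}$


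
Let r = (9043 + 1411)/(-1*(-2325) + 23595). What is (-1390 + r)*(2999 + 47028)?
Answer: -900944897671/12960 ≈ -6.9517e+7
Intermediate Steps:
r = 5227/12960 (r = 10454/(2325 + 23595) = 10454/25920 = 10454*(1/25920) = 5227/12960 ≈ 0.40332)
(-1390 + r)*(2999 + 47028) = (-1390 + 5227/12960)*(2999 + 47028) = -18009173/12960*50027 = -900944897671/12960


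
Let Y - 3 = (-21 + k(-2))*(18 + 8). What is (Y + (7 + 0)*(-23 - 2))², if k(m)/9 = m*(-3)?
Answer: 470596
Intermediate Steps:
k(m) = -27*m (k(m) = 9*(m*(-3)) = 9*(-3*m) = -27*m)
Y = 861 (Y = 3 + (-21 - 27*(-2))*(18 + 8) = 3 + (-21 + 54)*26 = 3 + 33*26 = 3 + 858 = 861)
(Y + (7 + 0)*(-23 - 2))² = (861 + (7 + 0)*(-23 - 2))² = (861 + 7*(-25))² = (861 - 175)² = 686² = 470596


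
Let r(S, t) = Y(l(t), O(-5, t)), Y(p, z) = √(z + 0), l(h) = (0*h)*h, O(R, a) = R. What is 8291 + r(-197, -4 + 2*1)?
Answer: 8291 + I*√5 ≈ 8291.0 + 2.2361*I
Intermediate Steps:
l(h) = 0 (l(h) = 0*h = 0)
Y(p, z) = √z
r(S, t) = I*√5 (r(S, t) = √(-5) = I*√5)
8291 + r(-197, -4 + 2*1) = 8291 + I*√5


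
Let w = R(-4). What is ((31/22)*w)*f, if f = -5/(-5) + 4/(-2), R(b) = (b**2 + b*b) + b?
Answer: -434/11 ≈ -39.455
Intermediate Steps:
R(b) = b + 2*b**2 (R(b) = (b**2 + b**2) + b = 2*b**2 + b = b + 2*b**2)
f = -1 (f = -5*(-1/5) + 4*(-1/2) = 1 - 2 = -1)
w = 28 (w = -4*(1 + 2*(-4)) = -4*(1 - 8) = -4*(-7) = 28)
((31/22)*w)*f = ((31/22)*28)*(-1) = (434/11)*(-1) = -434/11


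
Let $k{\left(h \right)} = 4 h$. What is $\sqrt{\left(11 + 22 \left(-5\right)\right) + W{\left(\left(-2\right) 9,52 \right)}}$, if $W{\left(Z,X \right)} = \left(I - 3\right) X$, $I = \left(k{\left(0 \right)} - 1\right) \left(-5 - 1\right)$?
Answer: $\sqrt{57} \approx 7.5498$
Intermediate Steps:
$I = 6$ ($I = \left(4 \cdot 0 - 1\right) \left(-5 - 1\right) = \left(0 - 1\right) \left(-6\right) = \left(-1\right) \left(-6\right) = 6$)
$W{\left(Z,X \right)} = 3 X$ ($W{\left(Z,X \right)} = \left(6 - 3\right) X = 3 X$)
$\sqrt{\left(11 + 22 \left(-5\right)\right) + W{\left(\left(-2\right) 9,52 \right)}} = \sqrt{\left(11 + 22 \left(-5\right)\right) + 3 \cdot 52} = \sqrt{\left(11 - 110\right) + 156} = \sqrt{-99 + 156} = \sqrt{57}$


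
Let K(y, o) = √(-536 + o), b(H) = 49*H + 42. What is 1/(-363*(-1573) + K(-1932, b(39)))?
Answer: 43923/25079988968 - √1417/326039856584 ≈ 1.7512e-6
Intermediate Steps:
b(H) = 42 + 49*H
1/(-363*(-1573) + K(-1932, b(39))) = 1/(-363*(-1573) + √(-536 + (42 + 49*39))) = 1/(570999 + √(-536 + (42 + 1911))) = 1/(570999 + √(-536 + 1953)) = 1/(570999 + √1417)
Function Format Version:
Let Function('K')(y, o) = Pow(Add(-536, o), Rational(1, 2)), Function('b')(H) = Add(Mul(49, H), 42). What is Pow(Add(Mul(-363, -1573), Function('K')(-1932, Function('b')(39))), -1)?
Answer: Add(Rational(43923, 25079988968), Mul(Rational(-1, 326039856584), Pow(1417, Rational(1, 2)))) ≈ 1.7512e-6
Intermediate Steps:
Function('b')(H) = Add(42, Mul(49, H))
Pow(Add(Mul(-363, -1573), Function('K')(-1932, Function('b')(39))), -1) = Pow(Add(Mul(-363, -1573), Pow(Add(-536, Add(42, Mul(49, 39))), Rational(1, 2))), -1) = Pow(Add(570999, Pow(Add(-536, Add(42, 1911)), Rational(1, 2))), -1) = Pow(Add(570999, Pow(Add(-536, 1953), Rational(1, 2))), -1) = Pow(Add(570999, Pow(1417, Rational(1, 2))), -1)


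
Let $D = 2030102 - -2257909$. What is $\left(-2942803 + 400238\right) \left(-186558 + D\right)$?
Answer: $-10428210846945$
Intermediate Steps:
$D = 4288011$ ($D = 2030102 + 2257909 = 4288011$)
$\left(-2942803 + 400238\right) \left(-186558 + D\right) = \left(-2942803 + 400238\right) \left(-186558 + 4288011\right) = \left(-2542565\right) 4101453 = -10428210846945$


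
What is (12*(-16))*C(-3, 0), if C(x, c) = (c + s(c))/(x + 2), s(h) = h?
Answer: 0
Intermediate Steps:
C(x, c) = 2*c/(2 + x) (C(x, c) = (c + c)/(x + 2) = (2*c)/(2 + x) = 2*c/(2 + x))
(12*(-16))*C(-3, 0) = (12*(-16))*(2*0/(2 - 3)) = -384*0/(-1) = -384*0*(-1) = -192*0 = 0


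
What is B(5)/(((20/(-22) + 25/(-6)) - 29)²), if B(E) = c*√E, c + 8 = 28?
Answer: 87120*√5/5058001 ≈ 0.038514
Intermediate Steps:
c = 20 (c = -8 + 28 = 20)
B(E) = 20*√E
B(5)/(((20/(-22) + 25/(-6)) - 29)²) = (20*√5)/(((20/(-22) + 25/(-6)) - 29)²) = (20*√5)/(((20*(-1/22) + 25*(-⅙)) - 29)²) = (20*√5)/(((-10/11 - 25/6) - 29)²) = (20*√5)/((-335/66 - 29)²) = (20*√5)/((-2249/66)²) = (20*√5)/(5058001/4356) = (20*√5)*(4356/5058001) = 87120*√5/5058001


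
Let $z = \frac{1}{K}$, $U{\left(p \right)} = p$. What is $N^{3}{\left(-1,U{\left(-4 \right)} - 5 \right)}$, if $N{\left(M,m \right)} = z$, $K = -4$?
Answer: $- \frac{1}{64} \approx -0.015625$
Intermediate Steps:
$z = - \frac{1}{4}$ ($z = \frac{1}{-4} = - \frac{1}{4} \approx -0.25$)
$N{\left(M,m \right)} = - \frac{1}{4}$
$N^{3}{\left(-1,U{\left(-4 \right)} - 5 \right)} = \left(- \frac{1}{4}\right)^{3} = - \frac{1}{64}$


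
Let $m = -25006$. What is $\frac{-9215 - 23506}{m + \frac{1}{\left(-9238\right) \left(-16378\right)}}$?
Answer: $\frac{1650228707348}{1261135633261} \approx 1.3085$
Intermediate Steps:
$\frac{-9215 - 23506}{m + \frac{1}{\left(-9238\right) \left(-16378\right)}} = \frac{-9215 - 23506}{-25006 + \frac{1}{\left(-9238\right) \left(-16378\right)}} = - \frac{32721}{-25006 - - \frac{1}{151299964}} = - \frac{32721}{-25006 + \frac{1}{151299964}} = - \frac{32721}{- \frac{3783406899783}{151299964}} = \left(-32721\right) \left(- \frac{151299964}{3783406899783}\right) = \frac{1650228707348}{1261135633261}$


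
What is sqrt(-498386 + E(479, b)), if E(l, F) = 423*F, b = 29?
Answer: I*sqrt(486119) ≈ 697.22*I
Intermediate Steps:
sqrt(-498386 + E(479, b)) = sqrt(-498386 + 423*29) = sqrt(-498386 + 12267) = sqrt(-486119) = I*sqrt(486119)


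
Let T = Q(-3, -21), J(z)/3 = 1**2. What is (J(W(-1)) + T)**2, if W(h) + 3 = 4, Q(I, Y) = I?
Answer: 0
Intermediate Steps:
W(h) = 1 (W(h) = -3 + 4 = 1)
J(z) = 3 (J(z) = 3*1**2 = 3*1 = 3)
T = -3
(J(W(-1)) + T)**2 = (3 - 3)**2 = 0**2 = 0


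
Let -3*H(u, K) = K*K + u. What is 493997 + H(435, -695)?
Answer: 998531/3 ≈ 3.3284e+5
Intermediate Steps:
H(u, K) = -u/3 - K²/3 (H(u, K) = -(K*K + u)/3 = -(K² + u)/3 = -(u + K²)/3 = -u/3 - K²/3)
493997 + H(435, -695) = 493997 + (-⅓*435 - ⅓*(-695)²) = 493997 + (-145 - ⅓*483025) = 493997 + (-145 - 483025/3) = 493997 - 483460/3 = 998531/3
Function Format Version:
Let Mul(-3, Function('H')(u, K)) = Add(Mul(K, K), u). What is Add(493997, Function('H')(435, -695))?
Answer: Rational(998531, 3) ≈ 3.3284e+5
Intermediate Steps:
Function('H')(u, K) = Add(Mul(Rational(-1, 3), u), Mul(Rational(-1, 3), Pow(K, 2))) (Function('H')(u, K) = Mul(Rational(-1, 3), Add(Mul(K, K), u)) = Mul(Rational(-1, 3), Add(Pow(K, 2), u)) = Mul(Rational(-1, 3), Add(u, Pow(K, 2))) = Add(Mul(Rational(-1, 3), u), Mul(Rational(-1, 3), Pow(K, 2))))
Add(493997, Function('H')(435, -695)) = Add(493997, Add(Mul(Rational(-1, 3), 435), Mul(Rational(-1, 3), Pow(-695, 2)))) = Add(493997, Add(-145, Mul(Rational(-1, 3), 483025))) = Add(493997, Add(-145, Rational(-483025, 3))) = Add(493997, Rational(-483460, 3)) = Rational(998531, 3)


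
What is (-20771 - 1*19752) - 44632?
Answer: -85155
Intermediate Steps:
(-20771 - 1*19752) - 44632 = (-20771 - 19752) - 44632 = -40523 - 44632 = -85155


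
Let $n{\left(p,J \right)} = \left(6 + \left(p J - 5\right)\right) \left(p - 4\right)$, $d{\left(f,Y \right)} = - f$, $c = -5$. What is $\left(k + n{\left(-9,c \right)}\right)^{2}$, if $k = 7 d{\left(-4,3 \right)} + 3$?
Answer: $321489$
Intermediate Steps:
$n{\left(p,J \right)} = \left(1 + J p\right) \left(-4 + p\right)$ ($n{\left(p,J \right)} = \left(6 + \left(J p - 5\right)\right) \left(-4 + p\right) = \left(6 + \left(-5 + J p\right)\right) \left(-4 + p\right) = \left(1 + J p\right) \left(-4 + p\right)$)
$k = 31$ ($k = 7 \left(\left(-1\right) \left(-4\right)\right) + 3 = 7 \cdot 4 + 3 = 28 + 3 = 31$)
$\left(k + n{\left(-9,c \right)}\right)^{2} = \left(31 - \left(13 + 180 + 405\right)\right)^{2} = \left(31 - 598\right)^{2} = \left(-567\right)^{2} = 321489$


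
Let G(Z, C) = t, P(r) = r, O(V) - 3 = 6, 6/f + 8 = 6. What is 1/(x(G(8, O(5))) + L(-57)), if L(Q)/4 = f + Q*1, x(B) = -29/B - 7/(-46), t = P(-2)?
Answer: -23/5183 ≈ -0.0044376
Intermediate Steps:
f = -3 (f = 6/(-8 + 6) = 6/(-2) = 6*(-1/2) = -3)
O(V) = 9 (O(V) = 3 + 6 = 9)
t = -2
G(Z, C) = -2
x(B) = 7/46 - 29/B (x(B) = -29/B - 7*(-1/46) = -29/B + 7/46 = 7/46 - 29/B)
L(Q) = -12 + 4*Q (L(Q) = 4*(-3 + Q*1) = 4*(-3 + Q) = -12 + 4*Q)
1/(x(G(8, O(5))) + L(-57)) = 1/((7/46 - 29/(-2)) + (-12 + 4*(-57))) = 1/((7/46 - 29*(-1/2)) + (-12 - 228)) = 1/((7/46 + 29/2) - 240) = 1/(337/23 - 240) = 1/(-5183/23) = -23/5183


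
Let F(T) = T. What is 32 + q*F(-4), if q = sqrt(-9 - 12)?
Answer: 32 - 4*I*sqrt(21) ≈ 32.0 - 18.33*I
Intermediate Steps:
q = I*sqrt(21) (q = sqrt(-21) = I*sqrt(21) ≈ 4.5826*I)
32 + q*F(-4) = 32 + (I*sqrt(21))*(-4) = 32 - 4*I*sqrt(21)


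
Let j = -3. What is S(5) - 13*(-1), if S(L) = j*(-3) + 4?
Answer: 26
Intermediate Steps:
S(L) = 13 (S(L) = -3*(-3) + 4 = 9 + 4 = 13)
S(5) - 13*(-1) = 13 - 13*(-1) = 13 + 13 = 26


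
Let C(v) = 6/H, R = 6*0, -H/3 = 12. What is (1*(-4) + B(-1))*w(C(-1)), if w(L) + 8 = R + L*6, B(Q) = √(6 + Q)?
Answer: 36 - 9*√5 ≈ 15.875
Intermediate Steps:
H = -36 (H = -3*12 = -36)
R = 0
C(v) = -⅙ (C(v) = 6/(-36) = 6*(-1/36) = -⅙)
w(L) = -8 + 6*L (w(L) = -8 + (0 + L*6) = -8 + (0 + 6*L) = -8 + 6*L)
(1*(-4) + B(-1))*w(C(-1)) = (1*(-4) + √(6 - 1))*(-8 + 6*(-⅙)) = (-4 + √5)*(-8 - 1) = (-4 + √5)*(-9) = 36 - 9*√5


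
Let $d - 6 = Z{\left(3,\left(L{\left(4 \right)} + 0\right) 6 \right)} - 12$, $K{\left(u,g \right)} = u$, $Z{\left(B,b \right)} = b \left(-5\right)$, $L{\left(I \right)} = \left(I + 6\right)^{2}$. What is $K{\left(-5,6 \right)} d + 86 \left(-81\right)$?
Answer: $8064$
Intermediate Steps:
$L{\left(I \right)} = \left(6 + I\right)^{2}$
$Z{\left(B,b \right)} = - 5 b$
$d = -3006$ ($d = 6 - \left(12 + 5 \left(\left(6 + 4\right)^{2} + 0\right) 6\right) = 6 - \left(12 + 5 \left(10^{2} + 0\right) 6\right) = 6 - \left(12 + 5 \left(100 + 0\right) 6\right) = 6 - \left(12 + 5 \cdot 100 \cdot 6\right) = 6 - 3012 = -3006$)
$K{\left(-5,6 \right)} d + 86 \left(-81\right) = \left(-5\right) \left(-3006\right) + 86 \left(-81\right) = 15030 - 6966 = 8064$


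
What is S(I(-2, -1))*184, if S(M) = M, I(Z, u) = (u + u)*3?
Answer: -1104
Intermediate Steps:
I(Z, u) = 6*u (I(Z, u) = (2*u)*3 = 6*u)
S(I(-2, -1))*184 = (6*(-1))*184 = -6*184 = -1104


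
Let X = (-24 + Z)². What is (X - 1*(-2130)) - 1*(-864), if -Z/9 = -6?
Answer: 3894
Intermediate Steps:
Z = 54 (Z = -9*(-6) = 54)
X = 900 (X = (-24 + 54)² = 30² = 900)
(X - 1*(-2130)) - 1*(-864) = (900 - 1*(-2130)) - 1*(-864) = (900 + 2130) + 864 = 3030 + 864 = 3894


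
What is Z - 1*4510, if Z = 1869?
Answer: -2641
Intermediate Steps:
Z - 1*4510 = 1869 - 1*4510 = 1869 - 4510 = -2641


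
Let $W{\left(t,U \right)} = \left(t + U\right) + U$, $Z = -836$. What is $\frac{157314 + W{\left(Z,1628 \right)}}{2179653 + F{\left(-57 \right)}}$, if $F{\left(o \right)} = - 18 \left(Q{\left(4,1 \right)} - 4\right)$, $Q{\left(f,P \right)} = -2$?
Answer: $\frac{159734}{2179761} \approx 0.07328$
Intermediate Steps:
$W{\left(t,U \right)} = t + 2 U$ ($W{\left(t,U \right)} = \left(U + t\right) + U = t + 2 U$)
$F{\left(o \right)} = 108$ ($F{\left(o \right)} = - 18 \left(-2 - 4\right) = \left(-18\right) \left(-6\right) = 108$)
$\frac{157314 + W{\left(Z,1628 \right)}}{2179653 + F{\left(-57 \right)}} = \frac{157314 + \left(-836 + 2 \cdot 1628\right)}{2179653 + 108} = \frac{157314 + \left(-836 + 3256\right)}{2179761} = \left(157314 + 2420\right) \frac{1}{2179761} = 159734 \cdot \frac{1}{2179761} = \frac{159734}{2179761}$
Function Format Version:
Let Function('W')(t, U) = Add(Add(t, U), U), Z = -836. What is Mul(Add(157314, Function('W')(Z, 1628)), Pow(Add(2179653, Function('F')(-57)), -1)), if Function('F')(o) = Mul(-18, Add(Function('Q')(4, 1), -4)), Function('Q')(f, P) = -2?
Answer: Rational(159734, 2179761) ≈ 0.073280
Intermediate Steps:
Function('W')(t, U) = Add(t, Mul(2, U)) (Function('W')(t, U) = Add(Add(U, t), U) = Add(t, Mul(2, U)))
Function('F')(o) = 108 (Function('F')(o) = Mul(-18, Add(-2, -4)) = Mul(-18, -6) = 108)
Mul(Add(157314, Function('W')(Z, 1628)), Pow(Add(2179653, Function('F')(-57)), -1)) = Mul(Add(157314, Add(-836, Mul(2, 1628))), Pow(Add(2179653, 108), -1)) = Mul(Add(157314, Add(-836, 3256)), Pow(2179761, -1)) = Mul(Add(157314, 2420), Rational(1, 2179761)) = Mul(159734, Rational(1, 2179761)) = Rational(159734, 2179761)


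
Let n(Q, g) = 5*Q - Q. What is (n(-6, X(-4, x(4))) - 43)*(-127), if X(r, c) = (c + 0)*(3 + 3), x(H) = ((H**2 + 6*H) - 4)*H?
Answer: 8509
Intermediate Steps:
x(H) = H*(-4 + H**2 + 6*H) (x(H) = (-4 + H**2 + 6*H)*H = H*(-4 + H**2 + 6*H))
X(r, c) = 6*c (X(r, c) = c*6 = 6*c)
n(Q, g) = 4*Q
(n(-6, X(-4, x(4))) - 43)*(-127) = (4*(-6) - 43)*(-127) = (-24 - 43)*(-127) = -67*(-127) = 8509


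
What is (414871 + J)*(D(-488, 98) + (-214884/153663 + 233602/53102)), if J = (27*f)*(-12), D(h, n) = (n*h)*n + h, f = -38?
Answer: -2723076299697931356601/1359968771 ≈ -2.0023e+12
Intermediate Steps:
D(h, n) = h + h*n² (D(h, n) = (h*n)*n + h = h*n² + h = h + h*n²)
J = 12312 (J = (27*(-38))*(-12) = -1026*(-12) = 12312)
(414871 + J)*(D(-488, 98) + (-214884/153663 + 233602/53102)) = (414871 + 12312)*(-488*(1 + 98²) + (-214884/153663 + 233602/53102)) = 427183*(-488*(1 + 9604) + (-214884*1/153663 + 233602*(1/53102))) = 427183*(-488*9605 + (-71628/51221 + 116801/26551)) = 427183*(-4687240 + 4080868993/1359968771) = 427183*(-6374495941313047/1359968771) = -2723076299697931356601/1359968771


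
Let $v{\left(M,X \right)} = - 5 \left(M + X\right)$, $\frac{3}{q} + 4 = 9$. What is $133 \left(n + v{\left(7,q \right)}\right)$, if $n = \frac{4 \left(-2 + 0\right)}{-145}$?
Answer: $- \frac{731766}{145} \approx -5046.7$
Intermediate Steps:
$q = \frac{3}{5}$ ($q = \frac{3}{-4 + 9} = \frac{3}{5} \approx 0.6$)
$v{\left(M,X \right)} = - 5 M - 5 X$
$n = \frac{8}{145}$ ($n = 4 \left(-2\right) \left(- \frac{1}{145}\right) = \left(-8\right) \left(- \frac{1}{145}\right) = \frac{8}{145} \approx 0.055172$)
$133 \left(n + v{\left(7,q \right)}\right) = 133 \left(\frac{8}{145} - 38\right) = 133 \left(- \frac{5502}{145}\right) = - \frac{731766}{145}$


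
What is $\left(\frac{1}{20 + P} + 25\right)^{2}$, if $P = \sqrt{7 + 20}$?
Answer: $\frac{87329052}{139129} - \frac{56070 \sqrt{3}}{139129} \approx 626.99$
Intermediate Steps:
$P = 3 \sqrt{3}$ ($P = \sqrt{27} = 3 \sqrt{3} \approx 5.1962$)
$\left(\frac{1}{20 + P} + 25\right)^{2} = \left(\frac{1}{20 + 3 \sqrt{3}} + 25\right)^{2} = \left(25 + \frac{1}{20 + 3 \sqrt{3}}\right)^{2}$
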